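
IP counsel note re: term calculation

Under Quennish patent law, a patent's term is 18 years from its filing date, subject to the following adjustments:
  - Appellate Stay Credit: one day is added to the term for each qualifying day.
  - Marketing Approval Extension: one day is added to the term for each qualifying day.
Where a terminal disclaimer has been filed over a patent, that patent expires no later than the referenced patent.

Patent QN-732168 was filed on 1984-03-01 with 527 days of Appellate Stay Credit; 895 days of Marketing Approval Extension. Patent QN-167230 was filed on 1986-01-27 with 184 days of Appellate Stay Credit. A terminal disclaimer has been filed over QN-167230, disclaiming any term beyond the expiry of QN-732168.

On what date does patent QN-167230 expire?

Natural term of QN-167230:
  Base: filing + 18 years → 27 January 2004.
  Appellate Stay Credit: +184 days → 29 July 2004.
Expiry of referenced patent QN-732168:
  Base: filing + 18 years → 1 March 2002.
  Appellate Stay Credit: +527 days → 10 August 2003.
  Marketing Approval Extension: +895 days → 21 January 2006.
Terminal disclaimer: QN-167230 expires on the earlier of 29 July 2004 and 21 January 2006.

2004-07-29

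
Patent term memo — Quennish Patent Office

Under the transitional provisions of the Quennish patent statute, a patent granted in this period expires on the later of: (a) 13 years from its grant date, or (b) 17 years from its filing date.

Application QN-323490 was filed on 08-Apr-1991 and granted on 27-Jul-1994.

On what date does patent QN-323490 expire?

2008-04-08

(a) grant + 13 years → 27 July 2007.
(b) filing + 17 years → 8 April 2008.
Later of the two: 8 April 2008.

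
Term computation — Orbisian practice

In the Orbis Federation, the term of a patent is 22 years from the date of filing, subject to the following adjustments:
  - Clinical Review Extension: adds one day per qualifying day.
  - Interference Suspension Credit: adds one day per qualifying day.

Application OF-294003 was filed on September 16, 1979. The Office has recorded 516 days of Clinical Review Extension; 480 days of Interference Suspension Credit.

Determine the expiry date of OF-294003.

Base term: filing date + 22 years → 16 September 2001.
Clinical Review Extension: +516 days → 14 February 2003.
Interference Suspension Credit: +480 days → 8 June 2004.

2004-06-08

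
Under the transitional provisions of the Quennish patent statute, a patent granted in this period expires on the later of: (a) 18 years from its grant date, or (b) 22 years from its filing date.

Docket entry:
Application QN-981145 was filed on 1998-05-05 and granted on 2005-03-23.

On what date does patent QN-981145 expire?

March 23, 2023

(a) grant + 18 years → 23 March 2023.
(b) filing + 22 years → 5 May 2020.
Later of the two: 23 March 2023.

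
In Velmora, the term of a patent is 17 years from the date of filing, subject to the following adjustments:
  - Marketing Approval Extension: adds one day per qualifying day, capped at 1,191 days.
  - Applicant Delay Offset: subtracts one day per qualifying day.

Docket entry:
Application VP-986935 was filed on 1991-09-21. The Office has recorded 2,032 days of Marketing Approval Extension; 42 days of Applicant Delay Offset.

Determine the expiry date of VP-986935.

November 14, 2011

Base term: filing date + 17 years → 21 September 2008.
Marketing Approval Extension: 2032 days claimed exceeds the 1191-day cap, so +1191 days → 26 December 2011.
Applicant Delay Offset: −42 days → 14 November 2011.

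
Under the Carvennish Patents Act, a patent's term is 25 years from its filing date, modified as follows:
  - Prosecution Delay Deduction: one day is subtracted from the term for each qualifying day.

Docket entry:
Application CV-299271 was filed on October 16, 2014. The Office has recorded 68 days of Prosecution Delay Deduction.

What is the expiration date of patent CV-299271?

2039-08-09

Base term: filing date + 25 years → 16 October 2039.
Prosecution Delay Deduction: −68 days → 9 August 2039.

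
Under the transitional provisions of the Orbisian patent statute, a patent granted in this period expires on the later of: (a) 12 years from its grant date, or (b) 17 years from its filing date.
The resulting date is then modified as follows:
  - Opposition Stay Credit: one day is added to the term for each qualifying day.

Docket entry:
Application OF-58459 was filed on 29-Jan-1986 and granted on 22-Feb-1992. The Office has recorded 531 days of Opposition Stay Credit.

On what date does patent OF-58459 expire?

August 6, 2005

(a) grant + 12 years → 22 February 2004.
(b) filing + 17 years → 29 January 2003.
Later of the two: 22 February 2004.
Opposition Stay Credit: +531 days → 6 August 2005.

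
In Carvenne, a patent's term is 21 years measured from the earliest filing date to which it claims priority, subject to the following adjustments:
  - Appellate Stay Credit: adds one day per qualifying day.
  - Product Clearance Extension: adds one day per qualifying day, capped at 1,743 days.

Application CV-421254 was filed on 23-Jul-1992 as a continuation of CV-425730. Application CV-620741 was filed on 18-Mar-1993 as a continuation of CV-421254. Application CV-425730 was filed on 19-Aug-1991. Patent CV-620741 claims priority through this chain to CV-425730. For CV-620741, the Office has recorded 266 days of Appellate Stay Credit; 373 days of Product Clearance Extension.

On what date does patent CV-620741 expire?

Earliest priority filing: 19 August 1991.
Base term: 19 August 1991 + 21 years → 19 August 2012.
Appellate Stay Credit: +266 days → 12 May 2013.
Product Clearance Extension: 373 days (within the 1743-day cap) → +373 days → 20 May 2014.

2014-05-20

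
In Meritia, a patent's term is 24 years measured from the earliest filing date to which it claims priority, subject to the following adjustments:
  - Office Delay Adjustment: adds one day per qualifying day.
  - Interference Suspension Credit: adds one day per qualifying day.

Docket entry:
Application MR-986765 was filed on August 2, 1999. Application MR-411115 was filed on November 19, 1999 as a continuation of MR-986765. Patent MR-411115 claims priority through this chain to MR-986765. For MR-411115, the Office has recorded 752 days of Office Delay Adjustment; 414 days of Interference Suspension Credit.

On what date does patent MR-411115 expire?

Earliest priority filing: 2 August 1999.
Base term: 2 August 1999 + 24 years → 2 August 2023.
Office Delay Adjustment: +752 days → 23 August 2025.
Interference Suspension Credit: +414 days → 11 October 2026.

2026-10-11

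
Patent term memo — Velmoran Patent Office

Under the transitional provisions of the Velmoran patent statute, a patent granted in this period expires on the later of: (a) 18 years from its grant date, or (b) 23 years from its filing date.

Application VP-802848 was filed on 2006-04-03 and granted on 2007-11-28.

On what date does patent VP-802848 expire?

(a) grant + 18 years → 28 November 2025.
(b) filing + 23 years → 3 April 2029.
Later of the two: 3 April 2029.

2029-04-03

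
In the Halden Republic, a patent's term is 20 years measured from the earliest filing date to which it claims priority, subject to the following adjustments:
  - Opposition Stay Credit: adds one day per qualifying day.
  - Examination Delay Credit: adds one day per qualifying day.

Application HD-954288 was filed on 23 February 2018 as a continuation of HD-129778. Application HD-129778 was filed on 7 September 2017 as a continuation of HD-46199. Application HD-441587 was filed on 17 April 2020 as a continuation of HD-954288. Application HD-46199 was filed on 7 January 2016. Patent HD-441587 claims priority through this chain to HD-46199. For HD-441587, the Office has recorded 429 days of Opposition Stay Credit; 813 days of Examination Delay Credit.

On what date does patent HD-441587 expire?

June 2, 2039

Earliest priority filing: 7 January 2016.
Base term: 7 January 2016 + 20 years → 7 January 2036.
Opposition Stay Credit: +429 days → 11 March 2037.
Examination Delay Credit: +813 days → 2 June 2039.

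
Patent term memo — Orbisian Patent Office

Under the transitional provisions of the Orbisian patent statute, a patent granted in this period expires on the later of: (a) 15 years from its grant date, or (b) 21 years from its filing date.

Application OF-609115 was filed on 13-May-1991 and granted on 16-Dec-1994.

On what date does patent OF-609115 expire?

(a) grant + 15 years → 16 December 2009.
(b) filing + 21 years → 13 May 2012.
Later of the two: 13 May 2012.

May 13, 2012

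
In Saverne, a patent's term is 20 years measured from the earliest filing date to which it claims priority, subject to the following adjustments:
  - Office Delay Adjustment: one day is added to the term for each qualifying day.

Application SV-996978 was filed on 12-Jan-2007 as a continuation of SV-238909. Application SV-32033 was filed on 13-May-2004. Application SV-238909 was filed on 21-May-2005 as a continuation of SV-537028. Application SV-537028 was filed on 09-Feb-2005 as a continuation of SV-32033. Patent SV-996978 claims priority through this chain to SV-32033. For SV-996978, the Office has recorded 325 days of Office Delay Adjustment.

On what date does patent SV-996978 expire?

April 3, 2025

Earliest priority filing: 13 May 2004.
Base term: 13 May 2004 + 20 years → 13 May 2024.
Office Delay Adjustment: +325 days → 3 April 2025.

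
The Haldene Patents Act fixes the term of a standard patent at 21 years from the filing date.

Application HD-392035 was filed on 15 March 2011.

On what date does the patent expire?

2032-03-15

Filing date + 21 years → 15 March 2032.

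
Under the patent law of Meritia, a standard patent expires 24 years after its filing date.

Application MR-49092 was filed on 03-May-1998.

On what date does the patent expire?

Filing date + 24 years → 3 May 2022.

2022-05-03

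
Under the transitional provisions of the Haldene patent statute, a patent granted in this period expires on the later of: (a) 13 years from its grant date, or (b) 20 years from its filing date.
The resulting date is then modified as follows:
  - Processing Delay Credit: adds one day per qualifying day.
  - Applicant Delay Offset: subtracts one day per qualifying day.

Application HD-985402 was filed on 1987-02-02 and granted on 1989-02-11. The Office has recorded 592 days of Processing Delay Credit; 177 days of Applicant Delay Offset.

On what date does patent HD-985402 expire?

(a) grant + 13 years → 11 February 2002.
(b) filing + 20 years → 2 February 2007.
Later of the two: 2 February 2007.
Processing Delay Credit: +592 days → 16 September 2008.
Applicant Delay Offset: −177 days → 23 March 2008.

March 23, 2008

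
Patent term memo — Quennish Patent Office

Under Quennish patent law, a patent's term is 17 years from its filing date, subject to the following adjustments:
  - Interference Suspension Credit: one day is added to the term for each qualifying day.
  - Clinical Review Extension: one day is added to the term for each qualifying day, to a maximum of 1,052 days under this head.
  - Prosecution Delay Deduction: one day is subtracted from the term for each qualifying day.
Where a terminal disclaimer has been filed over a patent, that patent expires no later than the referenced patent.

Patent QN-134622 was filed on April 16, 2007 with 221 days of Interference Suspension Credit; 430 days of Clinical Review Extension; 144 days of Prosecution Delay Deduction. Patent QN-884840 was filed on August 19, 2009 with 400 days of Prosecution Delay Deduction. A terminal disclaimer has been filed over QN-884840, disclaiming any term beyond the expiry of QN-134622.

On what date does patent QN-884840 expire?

July 15, 2025

Natural term of QN-884840:
  Base: filing + 17 years → 19 August 2026.
  Prosecution Delay Deduction: −400 days → 15 July 2025.
Expiry of referenced patent QN-134622:
  Base: filing + 17 years → 16 April 2024.
  Interference Suspension Credit: +221 days → 23 November 2024.
  Clinical Review Extension: 430 days (within the 1052-day cap) → +430 days → 27 January 2026.
  Prosecution Delay Deduction: −144 days → 5 September 2025.
Terminal disclaimer: QN-884840 expires on the earlier of 15 July 2025 and 5 September 2025.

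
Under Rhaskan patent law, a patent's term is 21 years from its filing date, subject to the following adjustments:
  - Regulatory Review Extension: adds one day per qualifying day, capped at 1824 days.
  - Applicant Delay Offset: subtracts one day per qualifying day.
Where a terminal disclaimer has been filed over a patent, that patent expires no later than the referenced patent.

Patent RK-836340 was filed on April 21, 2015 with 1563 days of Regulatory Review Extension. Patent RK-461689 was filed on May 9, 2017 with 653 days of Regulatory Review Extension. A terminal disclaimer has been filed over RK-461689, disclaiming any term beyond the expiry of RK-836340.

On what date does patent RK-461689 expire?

Natural term of RK-461689:
  Base: filing + 21 years → 9 May 2038.
  Regulatory Review Extension: 653 days (within the 1824-day cap) → +653 days → 21 February 2040.
Expiry of referenced patent RK-836340:
  Base: filing + 21 years → 21 April 2036.
  Regulatory Review Extension: 1563 days (within the 1824-day cap) → +1563 days → 1 August 2040.
Terminal disclaimer: RK-461689 expires on the earlier of 21 February 2040 and 1 August 2040.

February 21, 2040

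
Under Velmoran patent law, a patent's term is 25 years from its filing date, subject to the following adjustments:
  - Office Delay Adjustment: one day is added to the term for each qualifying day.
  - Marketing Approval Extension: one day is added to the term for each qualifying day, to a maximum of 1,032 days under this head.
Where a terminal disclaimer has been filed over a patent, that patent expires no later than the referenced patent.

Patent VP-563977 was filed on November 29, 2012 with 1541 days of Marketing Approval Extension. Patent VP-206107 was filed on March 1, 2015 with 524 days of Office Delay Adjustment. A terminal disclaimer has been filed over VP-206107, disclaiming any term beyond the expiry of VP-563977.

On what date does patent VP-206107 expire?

Natural term of VP-206107:
  Base: filing + 25 years → 1 March 2040.
  Office Delay Adjustment: +524 days → 7 August 2041.
Expiry of referenced patent VP-563977:
  Base: filing + 25 years → 29 November 2037.
  Marketing Approval Extension: 1541 days claimed exceeds the 1032-day cap, so +1032 days → 26 September 2040.
Terminal disclaimer: VP-206107 expires on the earlier of 7 August 2041 and 26 September 2040.

September 26, 2040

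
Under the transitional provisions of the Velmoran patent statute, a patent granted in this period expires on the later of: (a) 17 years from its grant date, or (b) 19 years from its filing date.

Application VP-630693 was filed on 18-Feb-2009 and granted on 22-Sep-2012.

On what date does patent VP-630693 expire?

September 22, 2029

(a) grant + 17 years → 22 September 2029.
(b) filing + 19 years → 18 February 2028.
Later of the two: 22 September 2029.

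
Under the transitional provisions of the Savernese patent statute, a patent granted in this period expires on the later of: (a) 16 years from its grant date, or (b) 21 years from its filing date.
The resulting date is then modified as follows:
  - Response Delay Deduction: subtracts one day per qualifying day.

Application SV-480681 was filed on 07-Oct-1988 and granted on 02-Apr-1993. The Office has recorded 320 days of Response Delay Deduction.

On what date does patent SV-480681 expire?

2008-11-21

(a) grant + 16 years → 2 April 2009.
(b) filing + 21 years → 7 October 2009.
Later of the two: 7 October 2009.
Response Delay Deduction: −320 days → 21 November 2008.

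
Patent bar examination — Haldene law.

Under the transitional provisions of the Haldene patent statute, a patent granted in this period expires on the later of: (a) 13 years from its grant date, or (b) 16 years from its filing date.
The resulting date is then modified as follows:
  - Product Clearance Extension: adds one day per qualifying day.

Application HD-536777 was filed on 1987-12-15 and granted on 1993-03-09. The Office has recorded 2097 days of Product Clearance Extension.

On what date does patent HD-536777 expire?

(a) grant + 13 years → 9 March 2006.
(b) filing + 16 years → 15 December 2003.
Later of the two: 9 March 2006.
Product Clearance Extension: +2097 days → 5 December 2011.

2011-12-05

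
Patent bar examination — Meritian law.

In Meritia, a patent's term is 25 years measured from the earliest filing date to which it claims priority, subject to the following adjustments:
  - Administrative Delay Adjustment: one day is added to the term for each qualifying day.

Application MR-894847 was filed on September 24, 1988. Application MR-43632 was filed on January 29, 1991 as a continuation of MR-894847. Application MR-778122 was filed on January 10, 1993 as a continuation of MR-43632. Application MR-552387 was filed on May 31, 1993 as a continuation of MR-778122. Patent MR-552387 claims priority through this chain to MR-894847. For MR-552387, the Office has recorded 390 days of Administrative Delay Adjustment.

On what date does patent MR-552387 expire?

October 19, 2014

Earliest priority filing: 24 September 1988.
Base term: 24 September 1988 + 25 years → 24 September 2013.
Administrative Delay Adjustment: +390 days → 19 October 2014.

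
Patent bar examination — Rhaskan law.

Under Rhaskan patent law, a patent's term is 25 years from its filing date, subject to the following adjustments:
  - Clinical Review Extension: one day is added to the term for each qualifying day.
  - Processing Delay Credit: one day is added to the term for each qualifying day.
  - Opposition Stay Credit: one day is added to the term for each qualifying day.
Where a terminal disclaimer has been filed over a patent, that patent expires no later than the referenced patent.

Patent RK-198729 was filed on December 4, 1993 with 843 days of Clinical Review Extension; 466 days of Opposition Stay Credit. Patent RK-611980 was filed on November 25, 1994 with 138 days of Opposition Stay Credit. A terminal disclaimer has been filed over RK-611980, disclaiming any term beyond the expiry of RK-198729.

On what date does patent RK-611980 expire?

Natural term of RK-611980:
  Base: filing + 25 years → 25 November 2019.
  Opposition Stay Credit: +138 days → 11 April 2020.
Expiry of referenced patent RK-198729:
  Base: filing + 25 years → 4 December 2018.
  Clinical Review Extension: +843 days → 26 March 2021.
  Opposition Stay Credit: +466 days → 5 July 2022.
Terminal disclaimer: RK-611980 expires on the earlier of 11 April 2020 and 5 July 2022.

2020-04-11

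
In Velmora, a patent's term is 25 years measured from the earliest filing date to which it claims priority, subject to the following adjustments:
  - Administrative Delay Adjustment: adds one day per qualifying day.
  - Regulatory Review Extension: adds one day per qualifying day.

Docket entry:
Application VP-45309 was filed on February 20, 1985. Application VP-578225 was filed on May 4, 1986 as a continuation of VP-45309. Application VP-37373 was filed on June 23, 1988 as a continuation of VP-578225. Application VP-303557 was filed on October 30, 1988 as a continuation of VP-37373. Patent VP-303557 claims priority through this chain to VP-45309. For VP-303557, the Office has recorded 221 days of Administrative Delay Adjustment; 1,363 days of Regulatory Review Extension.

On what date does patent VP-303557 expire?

June 23, 2014

Earliest priority filing: 20 February 1985.
Base term: 20 February 1985 + 25 years → 20 February 2010.
Administrative Delay Adjustment: +221 days → 29 September 2010.
Regulatory Review Extension: +1363 days → 23 June 2014.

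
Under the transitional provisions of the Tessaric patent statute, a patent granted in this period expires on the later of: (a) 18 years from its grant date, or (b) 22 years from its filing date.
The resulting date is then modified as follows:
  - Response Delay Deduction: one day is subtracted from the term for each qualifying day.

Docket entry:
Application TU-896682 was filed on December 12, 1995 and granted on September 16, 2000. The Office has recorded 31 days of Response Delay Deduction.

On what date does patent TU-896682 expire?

August 16, 2018

(a) grant + 18 years → 16 September 2018.
(b) filing + 22 years → 12 December 2017.
Later of the two: 16 September 2018.
Response Delay Deduction: −31 days → 16 August 2018.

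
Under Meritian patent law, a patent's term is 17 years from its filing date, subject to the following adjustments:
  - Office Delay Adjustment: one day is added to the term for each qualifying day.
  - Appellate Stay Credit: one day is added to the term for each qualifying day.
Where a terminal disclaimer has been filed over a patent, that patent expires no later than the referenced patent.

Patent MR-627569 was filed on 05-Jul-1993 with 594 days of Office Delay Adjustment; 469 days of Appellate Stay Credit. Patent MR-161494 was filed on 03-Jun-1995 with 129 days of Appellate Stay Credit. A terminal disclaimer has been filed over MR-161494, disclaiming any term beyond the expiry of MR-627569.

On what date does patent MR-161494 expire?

2012-10-10

Natural term of MR-161494:
  Base: filing + 17 years → 3 June 2012.
  Appellate Stay Credit: +129 days → 10 October 2012.
Expiry of referenced patent MR-627569:
  Base: filing + 17 years → 5 July 2010.
  Office Delay Adjustment: +594 days → 19 February 2012.
  Appellate Stay Credit: +469 days → 2 June 2013.
Terminal disclaimer: MR-161494 expires on the earlier of 10 October 2012 and 2 June 2013.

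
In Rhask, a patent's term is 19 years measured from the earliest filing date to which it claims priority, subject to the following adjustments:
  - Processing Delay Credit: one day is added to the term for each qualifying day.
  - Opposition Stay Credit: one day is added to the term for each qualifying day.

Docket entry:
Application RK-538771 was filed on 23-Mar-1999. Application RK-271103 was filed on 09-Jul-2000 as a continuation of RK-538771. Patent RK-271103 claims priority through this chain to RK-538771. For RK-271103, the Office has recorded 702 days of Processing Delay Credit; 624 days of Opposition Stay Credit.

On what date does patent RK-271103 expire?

November 8, 2021

Earliest priority filing: 23 March 1999.
Base term: 23 March 1999 + 19 years → 23 March 2018.
Processing Delay Credit: +702 days → 23 February 2020.
Opposition Stay Credit: +624 days → 8 November 2021.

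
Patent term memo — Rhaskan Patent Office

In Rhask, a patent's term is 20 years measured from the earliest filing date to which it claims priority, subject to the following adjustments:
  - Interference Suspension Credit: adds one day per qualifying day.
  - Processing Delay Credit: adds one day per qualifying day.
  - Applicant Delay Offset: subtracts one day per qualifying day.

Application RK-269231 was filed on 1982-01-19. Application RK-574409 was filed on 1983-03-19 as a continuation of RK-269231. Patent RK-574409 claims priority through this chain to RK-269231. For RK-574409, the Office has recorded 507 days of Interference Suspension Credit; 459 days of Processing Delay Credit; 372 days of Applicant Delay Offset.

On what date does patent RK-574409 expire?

September 5, 2003

Earliest priority filing: 19 January 1982.
Base term: 19 January 1982 + 20 years → 19 January 2002.
Interference Suspension Credit: +507 days → 10 June 2003.
Processing Delay Credit: +459 days → 11 September 2004.
Applicant Delay Offset: −372 days → 5 September 2003.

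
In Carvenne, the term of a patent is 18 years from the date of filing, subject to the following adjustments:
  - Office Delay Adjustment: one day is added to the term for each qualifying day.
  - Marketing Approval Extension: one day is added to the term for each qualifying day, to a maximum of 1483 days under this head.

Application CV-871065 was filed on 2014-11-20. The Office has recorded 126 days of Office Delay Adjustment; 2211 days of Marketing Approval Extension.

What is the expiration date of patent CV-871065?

Base term: filing date + 18 years → 20 November 2032.
Office Delay Adjustment: +126 days → 26 March 2033.
Marketing Approval Extension: 2211 days claimed exceeds the 1483-day cap, so +1483 days → 17 April 2037.

2037-04-17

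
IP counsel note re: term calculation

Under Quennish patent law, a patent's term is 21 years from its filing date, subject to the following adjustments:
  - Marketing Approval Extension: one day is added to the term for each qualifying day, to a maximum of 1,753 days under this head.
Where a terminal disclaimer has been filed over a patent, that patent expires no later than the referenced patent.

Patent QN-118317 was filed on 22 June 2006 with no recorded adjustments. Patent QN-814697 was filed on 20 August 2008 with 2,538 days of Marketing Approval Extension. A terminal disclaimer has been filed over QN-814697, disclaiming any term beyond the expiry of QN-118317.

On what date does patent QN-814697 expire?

Natural term of QN-814697:
  Base: filing + 21 years → 20 August 2029.
  Marketing Approval Extension: 2538 days claimed exceeds the 1753-day cap, so +1753 days → 8 June 2034.
Expiry of referenced patent QN-118317:
  Base: filing + 21 years → 22 June 2027.
Terminal disclaimer: QN-814697 expires on the earlier of 8 June 2034 and 22 June 2027.

June 22, 2027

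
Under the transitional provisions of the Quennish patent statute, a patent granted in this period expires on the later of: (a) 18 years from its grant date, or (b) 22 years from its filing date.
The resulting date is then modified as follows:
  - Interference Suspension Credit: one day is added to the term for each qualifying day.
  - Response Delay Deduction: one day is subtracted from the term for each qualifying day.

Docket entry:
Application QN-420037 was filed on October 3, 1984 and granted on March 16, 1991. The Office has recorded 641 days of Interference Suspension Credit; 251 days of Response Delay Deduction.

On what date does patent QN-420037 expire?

2010-04-10

(a) grant + 18 years → 16 March 2009.
(b) filing + 22 years → 3 October 2006.
Later of the two: 16 March 2009.
Interference Suspension Credit: +641 days → 17 December 2010.
Response Delay Deduction: −251 days → 10 April 2010.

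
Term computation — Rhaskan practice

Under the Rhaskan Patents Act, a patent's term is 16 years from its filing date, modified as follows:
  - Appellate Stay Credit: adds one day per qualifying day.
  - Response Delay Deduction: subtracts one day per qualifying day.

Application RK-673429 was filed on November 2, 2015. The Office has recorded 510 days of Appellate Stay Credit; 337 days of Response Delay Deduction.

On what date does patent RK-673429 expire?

Base term: filing date + 16 years → 2 November 2031.
Appellate Stay Credit: +510 days → 26 March 2033.
Response Delay Deduction: −337 days → 23 April 2032.

2032-04-23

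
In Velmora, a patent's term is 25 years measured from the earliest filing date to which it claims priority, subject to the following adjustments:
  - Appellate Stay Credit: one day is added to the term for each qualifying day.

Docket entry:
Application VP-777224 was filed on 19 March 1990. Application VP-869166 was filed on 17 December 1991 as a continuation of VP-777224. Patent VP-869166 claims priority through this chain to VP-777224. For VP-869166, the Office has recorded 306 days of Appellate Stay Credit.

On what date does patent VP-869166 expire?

January 19, 2016

Earliest priority filing: 19 March 1990.
Base term: 19 March 1990 + 25 years → 19 March 2015.
Appellate Stay Credit: +306 days → 19 January 2016.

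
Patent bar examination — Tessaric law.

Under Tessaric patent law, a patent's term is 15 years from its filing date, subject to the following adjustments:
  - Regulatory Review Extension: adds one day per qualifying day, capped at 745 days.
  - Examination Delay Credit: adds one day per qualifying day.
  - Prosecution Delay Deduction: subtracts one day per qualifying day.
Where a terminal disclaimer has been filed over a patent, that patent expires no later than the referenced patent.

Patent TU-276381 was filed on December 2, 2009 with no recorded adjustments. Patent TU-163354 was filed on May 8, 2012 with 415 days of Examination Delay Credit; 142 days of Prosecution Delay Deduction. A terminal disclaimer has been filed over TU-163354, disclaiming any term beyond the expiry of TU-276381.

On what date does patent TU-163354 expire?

2024-12-02

Natural term of TU-163354:
  Base: filing + 15 years → 8 May 2027.
  Examination Delay Credit: +415 days → 26 June 2028.
  Prosecution Delay Deduction: −142 days → 5 February 2028.
Expiry of referenced patent TU-276381:
  Base: filing + 15 years → 2 December 2024.
Terminal disclaimer: TU-163354 expires on the earlier of 5 February 2028 and 2 December 2024.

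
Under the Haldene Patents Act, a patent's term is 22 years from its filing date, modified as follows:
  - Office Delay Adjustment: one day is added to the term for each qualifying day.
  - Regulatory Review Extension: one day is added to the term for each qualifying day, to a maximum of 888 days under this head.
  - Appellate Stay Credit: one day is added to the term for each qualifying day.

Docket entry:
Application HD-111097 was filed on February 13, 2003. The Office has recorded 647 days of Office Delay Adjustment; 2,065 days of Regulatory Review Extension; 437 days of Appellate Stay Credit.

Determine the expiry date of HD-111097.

Base term: filing date + 22 years → 13 February 2025.
Office Delay Adjustment: +647 days → 22 November 2026.
Regulatory Review Extension: 2065 days claimed exceeds the 888-day cap, so +888 days → 28 April 2029.
Appellate Stay Credit: +437 days → 9 July 2030.

2030-07-09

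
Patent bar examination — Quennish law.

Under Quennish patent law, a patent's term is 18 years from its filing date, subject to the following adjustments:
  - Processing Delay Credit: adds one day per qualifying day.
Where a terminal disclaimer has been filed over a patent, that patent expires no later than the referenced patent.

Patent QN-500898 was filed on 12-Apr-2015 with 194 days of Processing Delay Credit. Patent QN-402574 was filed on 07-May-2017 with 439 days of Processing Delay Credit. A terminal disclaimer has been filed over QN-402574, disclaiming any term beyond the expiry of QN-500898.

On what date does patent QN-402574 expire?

October 23, 2033

Natural term of QN-402574:
  Base: filing + 18 years → 7 May 2035.
  Processing Delay Credit: +439 days → 19 July 2036.
Expiry of referenced patent QN-500898:
  Base: filing + 18 years → 12 April 2033.
  Processing Delay Credit: +194 days → 23 October 2033.
Terminal disclaimer: QN-402574 expires on the earlier of 19 July 2036 and 23 October 2033.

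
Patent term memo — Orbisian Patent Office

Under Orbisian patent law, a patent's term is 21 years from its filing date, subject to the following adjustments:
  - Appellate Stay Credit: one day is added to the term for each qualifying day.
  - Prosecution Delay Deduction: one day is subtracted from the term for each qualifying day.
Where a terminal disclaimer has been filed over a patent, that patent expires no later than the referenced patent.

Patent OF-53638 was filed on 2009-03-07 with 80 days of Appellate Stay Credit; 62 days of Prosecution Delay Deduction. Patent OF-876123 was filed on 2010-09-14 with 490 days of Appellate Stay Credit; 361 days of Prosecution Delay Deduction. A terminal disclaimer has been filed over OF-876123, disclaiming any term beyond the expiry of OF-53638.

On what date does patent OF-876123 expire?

Natural term of OF-876123:
  Base: filing + 21 years → 14 September 2031.
  Appellate Stay Credit: +490 days → 16 January 2033.
  Prosecution Delay Deduction: −361 days → 21 January 2032.
Expiry of referenced patent OF-53638:
  Base: filing + 21 years → 7 March 2030.
  Appellate Stay Credit: +80 days → 26 May 2030.
  Prosecution Delay Deduction: −62 days → 25 March 2030.
Terminal disclaimer: OF-876123 expires on the earlier of 21 January 2032 and 25 March 2030.

2030-03-25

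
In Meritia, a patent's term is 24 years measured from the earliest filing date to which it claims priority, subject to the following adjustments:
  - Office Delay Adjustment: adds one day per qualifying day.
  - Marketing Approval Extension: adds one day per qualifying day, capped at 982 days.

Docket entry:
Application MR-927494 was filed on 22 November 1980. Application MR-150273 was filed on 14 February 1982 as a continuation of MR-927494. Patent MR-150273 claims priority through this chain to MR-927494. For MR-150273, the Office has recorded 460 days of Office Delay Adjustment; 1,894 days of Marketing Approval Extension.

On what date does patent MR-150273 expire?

2008-11-03

Earliest priority filing: 22 November 1980.
Base term: 22 November 1980 + 24 years → 22 November 2004.
Office Delay Adjustment: +460 days → 25 February 2006.
Marketing Approval Extension: 1894 days claimed exceeds the 982-day cap, so +982 days → 3 November 2008.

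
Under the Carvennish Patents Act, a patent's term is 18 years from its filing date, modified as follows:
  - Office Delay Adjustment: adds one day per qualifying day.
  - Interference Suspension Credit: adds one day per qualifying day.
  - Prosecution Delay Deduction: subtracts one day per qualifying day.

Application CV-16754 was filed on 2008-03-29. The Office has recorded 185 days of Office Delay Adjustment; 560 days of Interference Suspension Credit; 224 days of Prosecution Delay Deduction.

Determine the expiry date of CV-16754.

2027-09-01

Base term: filing date + 18 years → 29 March 2026.
Office Delay Adjustment: +185 days → 30 September 2026.
Interference Suspension Credit: +560 days → 12 April 2028.
Prosecution Delay Deduction: −224 days → 1 September 2027.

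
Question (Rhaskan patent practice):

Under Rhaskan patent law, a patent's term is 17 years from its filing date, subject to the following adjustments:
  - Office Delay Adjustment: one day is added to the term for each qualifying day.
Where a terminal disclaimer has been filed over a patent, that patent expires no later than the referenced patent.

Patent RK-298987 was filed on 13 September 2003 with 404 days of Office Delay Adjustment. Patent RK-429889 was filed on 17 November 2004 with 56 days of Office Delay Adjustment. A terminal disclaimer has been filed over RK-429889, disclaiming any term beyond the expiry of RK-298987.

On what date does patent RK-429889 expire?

October 22, 2021

Natural term of RK-429889:
  Base: filing + 17 years → 17 November 2021.
  Office Delay Adjustment: +56 days → 12 January 2022.
Expiry of referenced patent RK-298987:
  Base: filing + 17 years → 13 September 2020.
  Office Delay Adjustment: +404 days → 22 October 2021.
Terminal disclaimer: RK-429889 expires on the earlier of 12 January 2022 and 22 October 2021.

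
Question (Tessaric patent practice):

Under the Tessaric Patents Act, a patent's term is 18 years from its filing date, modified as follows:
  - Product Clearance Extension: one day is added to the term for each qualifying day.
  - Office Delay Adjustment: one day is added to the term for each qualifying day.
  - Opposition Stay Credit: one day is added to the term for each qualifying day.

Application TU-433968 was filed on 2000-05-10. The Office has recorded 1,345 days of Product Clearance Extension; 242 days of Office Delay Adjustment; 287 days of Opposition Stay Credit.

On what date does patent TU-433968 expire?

Base term: filing date + 18 years → 10 May 2018.
Product Clearance Extension: +1345 days → 14 January 2022.
Office Delay Adjustment: +242 days → 13 September 2022.
Opposition Stay Credit: +287 days → 27 June 2023.

2023-06-27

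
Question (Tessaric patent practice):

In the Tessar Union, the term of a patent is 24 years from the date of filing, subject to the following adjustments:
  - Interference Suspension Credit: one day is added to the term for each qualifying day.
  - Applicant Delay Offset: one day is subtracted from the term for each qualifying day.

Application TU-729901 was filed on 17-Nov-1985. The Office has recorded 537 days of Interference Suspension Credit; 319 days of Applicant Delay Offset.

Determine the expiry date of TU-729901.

June 23, 2010

Base term: filing date + 24 years → 17 November 2009.
Interference Suspension Credit: +537 days → 8 May 2011.
Applicant Delay Offset: −319 days → 23 June 2010.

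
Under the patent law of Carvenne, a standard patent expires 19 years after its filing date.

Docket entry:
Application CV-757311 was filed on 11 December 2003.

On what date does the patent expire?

December 11, 2022

Filing date + 19 years → 11 December 2022.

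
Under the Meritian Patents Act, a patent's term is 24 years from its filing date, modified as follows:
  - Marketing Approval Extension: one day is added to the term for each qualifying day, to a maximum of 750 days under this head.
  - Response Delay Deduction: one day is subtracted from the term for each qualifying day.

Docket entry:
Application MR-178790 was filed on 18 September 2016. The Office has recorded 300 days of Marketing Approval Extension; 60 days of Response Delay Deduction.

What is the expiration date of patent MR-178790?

2041-05-16

Base term: filing date + 24 years → 18 September 2040.
Marketing Approval Extension: 300 days (within the 750-day cap) → +300 days → 15 July 2041.
Response Delay Deduction: −60 days → 16 May 2041.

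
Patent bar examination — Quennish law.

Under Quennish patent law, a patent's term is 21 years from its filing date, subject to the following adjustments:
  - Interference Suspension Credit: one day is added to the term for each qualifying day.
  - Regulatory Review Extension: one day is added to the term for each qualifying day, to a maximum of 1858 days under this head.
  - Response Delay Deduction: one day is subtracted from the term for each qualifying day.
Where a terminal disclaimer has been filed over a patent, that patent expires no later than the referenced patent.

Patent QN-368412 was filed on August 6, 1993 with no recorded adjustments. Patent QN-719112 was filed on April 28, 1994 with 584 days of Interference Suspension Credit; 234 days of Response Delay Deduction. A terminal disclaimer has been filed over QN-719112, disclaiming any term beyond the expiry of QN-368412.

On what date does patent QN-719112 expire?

August 6, 2014

Natural term of QN-719112:
  Base: filing + 21 years → 28 April 2015.
  Interference Suspension Credit: +584 days → 2 December 2016.
  Response Delay Deduction: −234 days → 12 April 2016.
Expiry of referenced patent QN-368412:
  Base: filing + 21 years → 6 August 2014.
Terminal disclaimer: QN-719112 expires on the earlier of 12 April 2016 and 6 August 2014.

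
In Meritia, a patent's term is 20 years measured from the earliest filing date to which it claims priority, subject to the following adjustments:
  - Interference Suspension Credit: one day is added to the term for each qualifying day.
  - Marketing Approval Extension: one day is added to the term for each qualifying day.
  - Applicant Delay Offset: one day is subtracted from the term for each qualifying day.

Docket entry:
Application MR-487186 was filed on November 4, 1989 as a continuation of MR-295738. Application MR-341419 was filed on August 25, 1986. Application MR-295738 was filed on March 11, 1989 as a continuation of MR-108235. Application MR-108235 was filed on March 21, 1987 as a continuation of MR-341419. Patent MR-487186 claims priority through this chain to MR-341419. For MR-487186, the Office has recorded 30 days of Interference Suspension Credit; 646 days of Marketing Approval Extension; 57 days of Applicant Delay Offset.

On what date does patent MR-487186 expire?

Earliest priority filing: 25 August 1986.
Base term: 25 August 1986 + 20 years → 25 August 2006.
Interference Suspension Credit: +30 days → 24 September 2006.
Marketing Approval Extension: +646 days → 1 July 2008.
Applicant Delay Offset: −57 days → 5 May 2008.

2008-05-05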